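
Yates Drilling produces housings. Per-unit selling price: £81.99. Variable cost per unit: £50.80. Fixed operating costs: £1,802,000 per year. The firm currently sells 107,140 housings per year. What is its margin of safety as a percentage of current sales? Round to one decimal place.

Unit CM = price − variable cost = £81.99 − £50.80 = £31.19. Break-even units = £1,802,000 ÷ £31.19 = 57,774.93; break-even revenue = 57,774.93 × £81.99 = £4,736,966.34.
Actual sales revenue = 107,140 × £81.99 = £8,784,408.60.
Margin of safety = (£8,784,408.60 − £4,736,966.34) ÷ £8,784,408.60 = 46.1%.

46.1%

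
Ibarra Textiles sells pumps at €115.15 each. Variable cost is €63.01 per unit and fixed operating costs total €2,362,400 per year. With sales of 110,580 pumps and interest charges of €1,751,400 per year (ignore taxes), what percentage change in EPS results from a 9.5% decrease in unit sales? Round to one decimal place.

-33.2%

Total contribution margin = 110,580 × €52.14 = €5,765,641.20.
Operating income = contribution − fixed costs = €5,765,641.20 − €2,362,400 = €3,403,241.20.
After interest of €1,751,400.00, pre-tax earnings = €1,651,841.20.
DCL = total CM / (EBIT − I) = €5,765,641.20 / €1,651,841.20 = 3.4904.
%ΔEPS = DCL × %ΔSales = 3.4904 × -9.5% = -33.2%.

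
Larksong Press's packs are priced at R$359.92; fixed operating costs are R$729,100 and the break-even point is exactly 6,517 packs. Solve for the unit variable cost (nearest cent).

Contribution per unit must be FC / Q = R$729,100 / 6,517 = R$111.8766.
Hence VC = price − CM = R$359.92 − R$111.8766 = R$248.04.

R$248.04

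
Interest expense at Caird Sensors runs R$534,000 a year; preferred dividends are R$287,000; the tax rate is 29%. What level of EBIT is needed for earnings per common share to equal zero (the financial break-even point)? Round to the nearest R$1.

R$938,225

Preferred dividends are paid after tax, so their pre-tax equivalent is R$287,000 ÷ (1 − 0.29) = R$404,225.35.
EPS = 0 when EBIT covers interest plus the pre-tax preferred burden: R$534,000 + R$404,225.35 = R$938,225.35.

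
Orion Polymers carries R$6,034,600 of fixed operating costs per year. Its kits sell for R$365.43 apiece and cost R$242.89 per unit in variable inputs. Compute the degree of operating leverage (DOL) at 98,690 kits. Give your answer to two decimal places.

Total contribution margin = 98,690 × R$122.54 = R$12,093,472.60.
EBIT = R$12,093,472.60 − R$6,034,600 = R$6,058,872.60.
DOL = contribution ÷ EBIT = R$12,093,472.60 ÷ R$6,058,872.60 = 1.9960.

2.00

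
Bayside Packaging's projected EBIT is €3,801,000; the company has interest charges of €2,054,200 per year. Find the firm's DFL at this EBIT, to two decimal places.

2.18

Annual interest charges come to €2,054,200.00.
Degree of financial leverage = EBIT / (EBIT − interest) = €3,801,000 / €1,746,800.00 = 2.1760.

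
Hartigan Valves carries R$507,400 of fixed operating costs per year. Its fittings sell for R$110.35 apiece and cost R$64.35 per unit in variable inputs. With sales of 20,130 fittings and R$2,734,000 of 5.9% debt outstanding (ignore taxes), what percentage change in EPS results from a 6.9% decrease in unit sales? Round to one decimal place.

Contribution at this volume is 20,130 × R$46.00 = R$925,980.00.
Subtracting fixed costs: EBIT = R$925,980.00 − R$507,400 = R$418,580.00.
Interest = R$161,306.00, so EBIT − I = R$257,274.00.
DCL = total CM / (EBIT − I) = R$925,980.00 / R$257,274.00 = 3.5992.
EPS therefore changes by 3.5992 × (-6.9%) = -24.8%.

-24.8%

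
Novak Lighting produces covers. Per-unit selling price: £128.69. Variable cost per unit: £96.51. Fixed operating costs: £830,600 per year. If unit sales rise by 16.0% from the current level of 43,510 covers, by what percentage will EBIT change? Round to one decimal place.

+39.3%

Contribution at this volume is 43,510 × £32.18 = £1,400,151.80.
Operating income = contribution − fixed costs = £1,400,151.80 − £830,600 = £569,551.80.
So DOL = total CM / EBIT = £1,400,151.80 / £569,551.80 = 2.4583.
Operating income changes by 2.4583 × +16.0% = +39.3%.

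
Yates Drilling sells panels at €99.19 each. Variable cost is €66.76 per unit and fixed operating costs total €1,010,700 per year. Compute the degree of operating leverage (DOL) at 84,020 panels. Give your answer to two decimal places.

At 84,020 units, contribution = 84,020 × €32.43 = €2,724,768.60.
Operating income = contribution − fixed costs = €2,724,768.60 − €1,010,700 = €1,714,068.60.
DOL = contribution ÷ EBIT = €2,724,768.60 ÷ €1,714,068.60 = 1.5896.

1.59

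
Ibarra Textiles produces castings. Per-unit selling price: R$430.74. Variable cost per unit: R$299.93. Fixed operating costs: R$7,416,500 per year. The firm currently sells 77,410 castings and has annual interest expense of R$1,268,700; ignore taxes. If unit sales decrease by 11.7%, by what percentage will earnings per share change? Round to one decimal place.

-82.2%

At 77,410 units, contribution = 77,410 × R$130.81 = R$10,126,002.10.
Subtracting fixed costs: EBIT = R$10,126,002.10 − R$7,416,500 = R$2,709,502.10.
Interest = R$1,268,700.00, so EBIT − I = R$1,440,802.10.
DCL = total CM / (EBIT − I) = R$10,126,002.10 / R$1,440,802.10 = 7.0280.
EPS therefore changes by 7.0280 × (-11.7%) = -82.2%.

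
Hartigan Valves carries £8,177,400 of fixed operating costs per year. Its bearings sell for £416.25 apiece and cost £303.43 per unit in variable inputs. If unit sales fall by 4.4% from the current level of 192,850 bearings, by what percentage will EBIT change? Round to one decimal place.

At 192,850 units, contribution = 192,850 × £112.82 = £21,757,337.00.
Subtracting fixed costs: EBIT = £21,757,337.00 − £8,177,400 = £13,579,937.00.
So DOL = total CM / EBIT = £21,757,337.00 / £13,579,937.00 = 1.6022.
Operating income changes by 1.6022 × -4.4% = -7.0%.

-7.0%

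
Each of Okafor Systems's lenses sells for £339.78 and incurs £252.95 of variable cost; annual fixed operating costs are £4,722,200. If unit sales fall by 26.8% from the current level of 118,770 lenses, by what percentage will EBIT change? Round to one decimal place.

-49.4%

Total contribution margin = 118,770 × £86.83 = £10,312,799.10.
EBIT = £10,312,799.10 − £4,722,200 = £5,590,599.10.
Degree of operating leverage = £10,312,799.10 / £5,590,599.10 = 1.8447.
So EBIT moves 1.8447 × (-26.8%) = -49.4%.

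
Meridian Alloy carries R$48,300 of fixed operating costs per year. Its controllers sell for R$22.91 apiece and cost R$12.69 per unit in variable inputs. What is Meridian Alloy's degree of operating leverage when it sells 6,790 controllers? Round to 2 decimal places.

3.29

At 6,790 units, contribution = 6,790 × R$10.22 = R$69,393.80.
EBIT = R$69,393.80 − R$48,300 = R$21,093.80.
DOL = contribution ÷ EBIT = R$69,393.80 ÷ R$21,093.80 = 3.2898.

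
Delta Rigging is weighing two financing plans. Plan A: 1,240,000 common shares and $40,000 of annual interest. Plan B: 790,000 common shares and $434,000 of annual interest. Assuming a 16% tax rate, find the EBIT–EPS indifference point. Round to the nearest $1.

Set EPS_A = EPS_B: (EBIT − $40,000)(1 − 0.16) ÷ 1,240,000 = (EBIT − $434,000)(1 − 0.16) ÷ 790,000.
Cancelling (1 − t) and cross-multiplying: 790,000·(EBIT − 40,000) = 1,240,000·(EBIT − 434,000).
Solving, EBIT = (434,000·1,240,000 − 40,000·790,000) / (1,240,000 − 790,000) = 506,560,000,000 / 450,000 = 1,125,688.89.

$1,125,689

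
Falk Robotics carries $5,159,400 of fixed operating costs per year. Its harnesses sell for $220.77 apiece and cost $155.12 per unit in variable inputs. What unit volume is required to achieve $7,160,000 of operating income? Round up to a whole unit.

187,653 harnesses

Each unit contributes $220.77 − $155.12 = $65.65.
Required volume = (fixed costs + target profit) ÷ CM = ($5,159,400 + $7,160,000) ÷ $65.65 = 187,652.70, so 187,653 harnesses.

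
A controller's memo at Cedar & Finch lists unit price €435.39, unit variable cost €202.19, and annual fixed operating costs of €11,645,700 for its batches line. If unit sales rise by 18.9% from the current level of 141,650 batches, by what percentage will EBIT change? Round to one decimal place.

+29.2%

At 141,650 units, contribution = 141,650 × €233.20 = €33,032,780.00.
Subtracting fixed costs: EBIT = €33,032,780.00 − €11,645,700 = €21,387,080.00.
Degree of operating leverage = €33,032,780.00 / €21,387,080.00 = 1.5445.
%ΔEBIT = DOL × %ΔSales = 1.5445 × +18.9% = +29.2%.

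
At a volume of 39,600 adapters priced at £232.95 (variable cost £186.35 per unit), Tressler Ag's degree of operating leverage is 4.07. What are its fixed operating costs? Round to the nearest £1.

£1,391,955

Contribution at this volume is 39,600 × £46.60 = £1,845,360.00.
Since DOL = CM ÷ EBIT, EBIT = £1,845,360.00 ÷ 4.07 = £453,405.41.
Fixed costs = CM − EBIT = £1,845,360.00 − £453,405.41 = £1,391,955.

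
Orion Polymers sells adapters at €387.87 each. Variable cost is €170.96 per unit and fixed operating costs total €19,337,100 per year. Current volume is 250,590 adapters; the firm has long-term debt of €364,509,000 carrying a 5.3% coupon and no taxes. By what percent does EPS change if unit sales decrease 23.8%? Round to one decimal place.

-82.4%

At 250,590 units, contribution = 250,590 × €216.91 = €54,355,476.90.
Subtracting fixed costs: EBIT = €54,355,476.90 − €19,337,100 = €35,018,376.90.
After interest of €19,318,977.00, pre-tax earnings = €15,699,399.90.
Degree of combined leverage = contribution ÷ (EBIT − I) = €54,355,476.90 ÷ €15,699,399.90 = 3.4623.
EPS therefore changes by 3.4623 × (-23.8%) = -82.4%.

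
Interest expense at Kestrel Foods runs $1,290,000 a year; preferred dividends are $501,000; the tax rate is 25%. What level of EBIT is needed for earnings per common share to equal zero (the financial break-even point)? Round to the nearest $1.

Grossing the preferred dividend up to pre-tax terms: $501,000 / (1 − 0.25) = $668,000.00.
EPS = 0 when EBIT covers interest plus the pre-tax preferred burden: $1,290,000 + $668,000.00 = $1,958,000.00.

$1,958,000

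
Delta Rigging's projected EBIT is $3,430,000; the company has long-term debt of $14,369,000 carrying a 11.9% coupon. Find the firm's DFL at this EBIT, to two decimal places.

1.99

Annual interest charges come to $1,709,911.00.
Degree of financial leverage = EBIT / (EBIT − interest) = $3,430,000 / $1,720,089.00 = 1.9941.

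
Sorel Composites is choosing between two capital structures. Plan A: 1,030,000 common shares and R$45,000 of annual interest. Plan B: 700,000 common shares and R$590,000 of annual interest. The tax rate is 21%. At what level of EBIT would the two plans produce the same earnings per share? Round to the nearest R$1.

R$1,746,061

At indifference, (EBIT − 45,000)(1 − t)/1,030,000 = (EBIT − 590,000)(1 − t)/700,000.
Cancelling (1 − t) and cross-multiplying: 700,000·(EBIT − 45,000) = 1,030,000·(EBIT − 590,000).
EBIT × (1,030,000 − 700,000) = 590,000 × 1,030,000 − 45,000 × 700,000 = 576,200,000,000, so EBIT = 576,200,000,000 ÷ 330,000 = 1,746,060.61.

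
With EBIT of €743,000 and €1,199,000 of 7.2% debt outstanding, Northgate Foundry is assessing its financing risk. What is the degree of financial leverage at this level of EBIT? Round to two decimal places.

1.13

Annual interest charges come to €86,328.00.
DFL = EBIT ÷ (EBIT − I) = €743,000 ÷ (€743,000 − €86,328.00) = €743,000 ÷ €656,672.00 = 1.1315.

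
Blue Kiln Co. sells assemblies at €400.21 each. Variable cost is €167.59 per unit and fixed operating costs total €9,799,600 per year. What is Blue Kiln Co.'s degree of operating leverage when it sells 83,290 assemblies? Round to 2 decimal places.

Contribution at this volume is 83,290 × €232.62 = €19,374,919.80.
Operating income = contribution − fixed costs = €19,374,919.80 − €9,799,600 = €9,575,319.80.
So DOL = total CM / EBIT = €19,374,919.80 / €9,575,319.80 = 2.0234.

2.02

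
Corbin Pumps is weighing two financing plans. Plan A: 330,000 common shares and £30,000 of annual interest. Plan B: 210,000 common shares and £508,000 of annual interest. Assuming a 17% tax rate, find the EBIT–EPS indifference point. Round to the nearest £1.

£1,344,500

At indifference, (EBIT − 30,000)(1 − t)/330,000 = (EBIT − 508,000)(1 − t)/210,000.
The (1 − t) factor cancels: (EBIT − 30,000) × 210,000 = (EBIT − 508,000) × 330,000.
Solving, EBIT = (508,000·330,000 − 30,000·210,000) / (330,000 − 210,000) = 161,340,000,000 / 120,000 = 1,344,500.00.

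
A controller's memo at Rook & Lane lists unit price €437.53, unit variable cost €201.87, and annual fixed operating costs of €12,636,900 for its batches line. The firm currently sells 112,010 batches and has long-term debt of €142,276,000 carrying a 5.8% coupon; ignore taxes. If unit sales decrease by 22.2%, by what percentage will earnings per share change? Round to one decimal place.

Contribution at this volume is 112,010 × €235.66 = €26,396,276.60.
EBIT = €26,396,276.60 − €12,636,900 = €13,759,376.60.
Interest = €8,252,008.00, so EBIT − I = €5,507,368.60.
Degree of combined leverage = contribution ÷ (EBIT − I) = €26,396,276.60 ÷ €5,507,368.60 = 4.7929.
%ΔEPS = DCL × %ΔSales = 4.7929 × -22.2% = -106.4%.

-106.4%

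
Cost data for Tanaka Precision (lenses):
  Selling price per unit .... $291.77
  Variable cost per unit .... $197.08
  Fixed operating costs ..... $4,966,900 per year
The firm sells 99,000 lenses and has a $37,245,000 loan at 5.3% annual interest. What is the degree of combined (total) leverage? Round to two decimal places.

3.85

Contribution at this volume is 99,000 × $94.69 = $9,374,310.00.
EBIT = $9,374,310.00 − $4,966,900 = $4,407,410.00. Interest = $1,973,985.00, so EBIT − I = $2,433,425.00.
Degree of total leverage = total CM / (EBIT − interest) = $9,374,310.00 / $2,433,425.00 = 3.8523.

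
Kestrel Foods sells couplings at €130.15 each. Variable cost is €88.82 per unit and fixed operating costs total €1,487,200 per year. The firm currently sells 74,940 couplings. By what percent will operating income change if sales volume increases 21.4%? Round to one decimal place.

+41.2%

Total contribution margin = 74,940 × €41.33 = €3,097,270.20.
Subtracting fixed costs: EBIT = €3,097,270.20 − €1,487,200 = €1,610,070.20.
Degree of operating leverage = €3,097,270.20 / €1,610,070.20 = 1.9237.
So EBIT moves 1.9237 × (+21.4%) = +41.2%.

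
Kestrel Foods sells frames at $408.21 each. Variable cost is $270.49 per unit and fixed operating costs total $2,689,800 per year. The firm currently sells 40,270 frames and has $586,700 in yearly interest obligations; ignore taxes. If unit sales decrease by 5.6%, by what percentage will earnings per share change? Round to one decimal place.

-13.7%

Total contribution margin = 40,270 × $137.72 = $5,545,984.40.
EBIT = $5,545,984.40 − $2,689,800 = $2,856,184.40.
Interest = $586,700.00, so EBIT − I = $2,269,484.40.
Degree of combined leverage = contribution ÷ (EBIT − I) = $5,545,984.40 ÷ $2,269,484.40 = 2.4437.
EPS therefore changes by 2.4437 × (-5.6%) = -13.7%.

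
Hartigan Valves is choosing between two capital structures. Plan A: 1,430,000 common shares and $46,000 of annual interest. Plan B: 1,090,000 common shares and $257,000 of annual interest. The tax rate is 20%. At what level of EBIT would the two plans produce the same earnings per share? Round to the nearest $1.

$933,441

Set EPS_A = EPS_B: (EBIT − $46,000)(1 − 0.20) ÷ 1,430,000 = (EBIT − $257,000)(1 − 0.20) ÷ 1,090,000.
Cancelling (1 − t) and cross-multiplying: 1,090,000·(EBIT − 46,000) = 1,430,000·(EBIT − 257,000).
EBIT × (1,430,000 − 1,090,000) = 257,000 × 1,430,000 − 46,000 × 1,090,000 = 317,370,000,000, so EBIT = 317,370,000,000 ÷ 340,000 = 933,441.18.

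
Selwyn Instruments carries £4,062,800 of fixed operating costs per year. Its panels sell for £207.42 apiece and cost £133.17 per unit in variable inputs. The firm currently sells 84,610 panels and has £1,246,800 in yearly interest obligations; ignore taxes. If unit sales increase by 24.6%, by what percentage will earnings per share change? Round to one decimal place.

+158.9%

Total contribution margin = 84,610 × £74.25 = £6,282,292.50.
Subtracting fixed costs: EBIT = £6,282,292.50 − £4,062,800 = £2,219,492.50.
Interest = £1,246,800.00, so EBIT − I = £972,692.50.
DCL = total CM / (EBIT − I) = £6,282,292.50 / £972,692.50 = 6.4587.
EPS therefore changes by 6.4587 × (+24.6%) = +158.9%.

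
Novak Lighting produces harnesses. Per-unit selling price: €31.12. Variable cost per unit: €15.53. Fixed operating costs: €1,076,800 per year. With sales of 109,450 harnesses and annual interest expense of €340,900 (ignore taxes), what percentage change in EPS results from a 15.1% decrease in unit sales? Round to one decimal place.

Contribution at this volume is 109,450 × €15.59 = €1,706,325.50.
EBIT = €1,706,325.50 − €1,076,800 = €629,525.50.
After interest of €340,900.00, pre-tax earnings = €288,625.50.
Degree of combined leverage = contribution ÷ (EBIT − I) = €1,706,325.50 ÷ €288,625.50 = 5.9119.
EPS therefore changes by 5.9119 × (-15.1%) = -89.3%.

-89.3%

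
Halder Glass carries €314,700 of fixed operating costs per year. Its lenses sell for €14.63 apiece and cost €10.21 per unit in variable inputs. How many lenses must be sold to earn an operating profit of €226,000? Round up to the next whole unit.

122,331 lenses

Unit CM = price − variable cost = €14.63 − €10.21 = €4.42.
Need Q such that Q × €4.42 − €314,700 = €226,000, i.e. Q = €540,700 / €4.42 = 122,330.32 → 122,331.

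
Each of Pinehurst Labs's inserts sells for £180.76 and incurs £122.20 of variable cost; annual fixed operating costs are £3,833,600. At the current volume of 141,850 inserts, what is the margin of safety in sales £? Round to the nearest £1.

Unit CM = price − variable cost = £180.76 − £122.20 = £58.56. Break-even units = £3,833,600 ÷ £58.56 = 65,464.48; break-even revenue = 65,464.48 × £180.76 = £11,833,359.56.
Current sales = 141,850 × £180.76 = £25,640,806.00.
Margin of safety = £25,640,806.00 − £11,833,359.56 = £13,807,446.

£13,807,446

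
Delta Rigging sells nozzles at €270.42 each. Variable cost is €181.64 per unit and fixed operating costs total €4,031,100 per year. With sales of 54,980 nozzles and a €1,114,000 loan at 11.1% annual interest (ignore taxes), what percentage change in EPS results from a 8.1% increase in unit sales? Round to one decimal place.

Contribution at this volume is 54,980 × €88.78 = €4,881,124.40.
Operating income = contribution − fixed costs = €4,881,124.40 − €4,031,100 = €850,024.40.
After interest of €123,654.00, pre-tax earnings = €726,370.40.
Degree of combined leverage = contribution ÷ (EBIT − I) = €4,881,124.40 ÷ €726,370.40 = 6.7199.
%ΔEPS = DCL × %ΔSales = 6.7199 × +8.1% = +54.4%.

+54.4%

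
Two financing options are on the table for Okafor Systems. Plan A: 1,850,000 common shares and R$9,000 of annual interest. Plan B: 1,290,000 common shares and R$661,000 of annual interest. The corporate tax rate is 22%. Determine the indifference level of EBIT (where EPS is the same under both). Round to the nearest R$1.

R$2,162,929

Set EPS_A = EPS_B: (EBIT − R$9,000)(1 − 0.22) ÷ 1,850,000 = (EBIT − R$661,000)(1 − 0.22) ÷ 1,290,000.
Cancelling (1 − t) and cross-multiplying: 1,290,000·(EBIT − 9,000) = 1,850,000·(EBIT − 661,000).
EBIT × (1,850,000 − 1,290,000) = 661,000 × 1,850,000 − 9,000 × 1,290,000 = 1,211,240,000,000, so EBIT = 1,211,240,000,000 ÷ 560,000 = 2,162,928.57.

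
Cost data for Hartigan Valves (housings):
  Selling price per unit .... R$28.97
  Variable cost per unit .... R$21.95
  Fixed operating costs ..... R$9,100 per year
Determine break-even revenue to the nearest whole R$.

CM per unit = R$28.97 − R$21.95 = R$7.02; CM ratio = R$7.02 / R$28.97 = 0.2423.
Break-even sales = FC ÷ CM ratio = R$9,100 × R$28.97 / R$7.02 = R$37,554.

R$37,554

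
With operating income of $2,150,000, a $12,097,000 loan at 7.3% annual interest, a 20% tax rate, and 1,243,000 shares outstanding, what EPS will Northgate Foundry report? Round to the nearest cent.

$0.82

Interest = $883,081.00, so EBT = $2,150,000 − $883,081.00 = $1,266,919.00.
After tax at 20%: net income = $1,266,919.00 × 0.80 = $1,013,535.20.
EPS = $1,013,535.20 ÷ 1,243,000 = $0.82.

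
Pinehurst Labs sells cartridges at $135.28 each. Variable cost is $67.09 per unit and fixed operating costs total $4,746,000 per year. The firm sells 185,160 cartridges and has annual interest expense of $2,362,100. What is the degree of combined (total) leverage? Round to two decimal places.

2.29

Total contribution margin = 185,160 × $68.19 = $12,626,060.40.
Subtracting fixed costs: EBIT = $12,626,060.40 − $4,746,000 = $7,880,060.40. Interest = $2,362,100.00, so EBIT − I = $5,517,960.40.
Degree of total leverage = total CM / (EBIT − interest) = $12,626,060.40 / $5,517,960.40 = 2.2882.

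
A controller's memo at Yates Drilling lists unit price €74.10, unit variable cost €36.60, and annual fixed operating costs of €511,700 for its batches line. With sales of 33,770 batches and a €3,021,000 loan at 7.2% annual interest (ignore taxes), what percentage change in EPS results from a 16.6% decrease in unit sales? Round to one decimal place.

Total contribution margin = 33,770 × €37.50 = €1,266,375.00.
Subtracting fixed costs: EBIT = €1,266,375.00 − €511,700 = €754,675.00.
After interest of €217,512.00, pre-tax earnings = €537,163.00.
Degree of combined leverage = contribution ÷ (EBIT − I) = €1,266,375.00 ÷ €537,163.00 = 2.3575.
%ΔEPS = DCL × %ΔSales = 2.3575 × -16.6% = -39.1%.

-39.1%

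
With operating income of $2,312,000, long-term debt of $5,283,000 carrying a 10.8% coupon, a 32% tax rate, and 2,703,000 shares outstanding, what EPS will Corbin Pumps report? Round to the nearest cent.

Interest = $570,564.00, so EBT = $2,312,000 − $570,564.00 = $1,741,436.00.
After tax at 32%: net income = $1,741,436.00 × 0.68 = $1,184,176.48.
EPS = $1,184,176.48 ÷ 2,703,000 = $0.44.

$0.44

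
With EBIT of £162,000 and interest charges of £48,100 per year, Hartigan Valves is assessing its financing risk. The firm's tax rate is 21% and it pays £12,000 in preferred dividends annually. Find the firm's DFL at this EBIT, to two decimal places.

1.64

Annual interest charges come to £48,100.00.
Pre-tax preferred-dividend burden = £12,000 ÷ (1 − 0.21) = £15,189.87.
DFL = EBIT ÷ [EBIT − I − D_p/(1−t)] = £162,000 ÷ [£162,000 − £48,100.00 − £15,189.87] = £162,000 ÷ £98,710.13 = 1.6412.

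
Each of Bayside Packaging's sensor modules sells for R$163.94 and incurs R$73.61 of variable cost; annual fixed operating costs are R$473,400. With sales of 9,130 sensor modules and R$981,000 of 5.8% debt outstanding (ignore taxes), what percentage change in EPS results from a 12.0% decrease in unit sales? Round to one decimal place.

-33.6%

Contribution at this volume is 9,130 × R$90.33 = R$824,712.90.
Subtracting fixed costs: EBIT = R$824,712.90 − R$473,400 = R$351,312.90.
Interest = R$56,898.00, so EBIT − I = R$294,414.90.
DCL = total CM / (EBIT − I) = R$824,712.90 / R$294,414.90 = 2.8012.
EPS therefore changes by 2.8012 × (-12.0%) = -33.6%.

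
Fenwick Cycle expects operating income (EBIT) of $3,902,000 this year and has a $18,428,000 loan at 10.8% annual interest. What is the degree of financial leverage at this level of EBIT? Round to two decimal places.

Annual interest charges come to $1,990,224.00.
DFL = EBIT ÷ (EBIT − I) = $3,902,000 ÷ ($3,902,000 − $1,990,224.00) = $3,902,000 ÷ $1,911,776.00 = 2.0410.

2.04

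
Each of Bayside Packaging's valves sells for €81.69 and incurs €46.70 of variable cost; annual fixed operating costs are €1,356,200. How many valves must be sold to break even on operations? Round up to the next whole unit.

Contribution margin per unit = €81.69 − €46.70 = €34.99.
Break-even Q = €1,356,200 / €34.99 = 38,759.65 → 38,760 valves.

38,760 valves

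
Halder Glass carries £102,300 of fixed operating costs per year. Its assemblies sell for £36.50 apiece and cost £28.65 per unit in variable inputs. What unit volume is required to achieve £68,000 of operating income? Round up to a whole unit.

Unit CM = price − variable cost = £36.50 − £28.65 = £7.85.
Required volume = (fixed costs + target profit) ÷ CM = (£102,300 + £68,000) ÷ £7.85 = 21,694.27, so 21,695 assemblies.

21,695 assemblies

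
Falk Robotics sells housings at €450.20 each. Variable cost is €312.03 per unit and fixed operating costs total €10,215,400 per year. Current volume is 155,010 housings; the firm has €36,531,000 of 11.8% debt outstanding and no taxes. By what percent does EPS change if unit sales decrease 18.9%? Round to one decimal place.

Contribution at this volume is 155,010 × €138.17 = €21,417,731.70.
Operating income = contribution − fixed costs = €21,417,731.70 − €10,215,400 = €11,202,331.70.
Interest = €4,310,658.00, so EBIT − I = €6,891,673.70.
DCL = total CM / (EBIT − I) = €21,417,731.70 / €6,891,673.70 = 3.1078.
%ΔEPS = DCL × %ΔSales = 3.1078 × -18.9% = -58.7%.

-58.7%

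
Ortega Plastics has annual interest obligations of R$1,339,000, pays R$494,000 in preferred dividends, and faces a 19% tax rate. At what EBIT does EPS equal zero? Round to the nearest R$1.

R$1,948,877

Grossing the preferred dividend up to pre-tax terms: R$494,000 / (1 − 0.19) = R$609,876.54.
Financial break-even EBIT = interest + D_p ÷ (1 − t) = R$1,339,000 + R$609,876.54 = R$1,948,876.54.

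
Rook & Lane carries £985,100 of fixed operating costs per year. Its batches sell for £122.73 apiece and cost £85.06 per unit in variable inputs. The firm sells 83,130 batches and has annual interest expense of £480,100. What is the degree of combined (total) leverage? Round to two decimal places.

1.88

At 83,130 units, contribution = 83,130 × £37.67 = £3,131,507.10.
Subtracting fixed costs: EBIT = £3,131,507.10 − £985,100 = £2,146,407.10. Interest = £480,100.00, so EBIT − I = £1,666,307.10.
DCL = contribution ÷ (EBIT − I) = £3,131,507.10 ÷ £1,666,307.10 = 1.8793.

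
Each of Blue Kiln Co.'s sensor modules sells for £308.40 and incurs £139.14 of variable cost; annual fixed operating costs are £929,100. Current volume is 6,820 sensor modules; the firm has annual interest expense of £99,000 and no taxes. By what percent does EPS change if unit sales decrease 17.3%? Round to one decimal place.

-158.2%

At 6,820 units, contribution = 6,820 × £169.26 = £1,154,353.20.
EBIT = £1,154,353.20 − £929,100 = £225,253.20.
After interest of £99,000.00, pre-tax earnings = £126,253.20.
DCL = total CM / (EBIT − I) = £1,154,353.20 / £126,253.20 = 9.1432.
%ΔEPS = DCL × %ΔSales = 9.1432 × -17.3% = -158.2%.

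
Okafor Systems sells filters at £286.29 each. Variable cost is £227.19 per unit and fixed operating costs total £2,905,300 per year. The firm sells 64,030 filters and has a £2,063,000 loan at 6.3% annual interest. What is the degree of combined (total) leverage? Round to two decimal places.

5.05

Contribution at this volume is 64,030 × £59.10 = £3,784,173.00.
Operating income = contribution − fixed costs = £3,784,173.00 − £2,905,300 = £878,873.00. Interest = £129,969.00.
DOL = £3,784,173.00 ÷ £878,873.00 = 4.3057; DFL = £878,873.00 ÷ £748,904.00 = 1.1735.
DCL = DOL × DFL = 4.3057 × 1.1735 = 5.0527.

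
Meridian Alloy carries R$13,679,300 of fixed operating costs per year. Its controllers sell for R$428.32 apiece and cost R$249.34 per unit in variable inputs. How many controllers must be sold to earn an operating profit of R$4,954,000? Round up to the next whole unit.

104,109 controllers

Contribution margin per unit = R$428.32 − R$249.34 = R$178.98.
Need Q such that Q × R$178.98 − R$13,679,300 = R$4,954,000, i.e. Q = R$18,633,300 / R$178.98 = 104,108.28 → 104,109.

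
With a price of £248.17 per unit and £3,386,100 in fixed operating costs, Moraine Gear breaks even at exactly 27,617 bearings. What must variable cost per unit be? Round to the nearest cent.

£125.56

Contribution per unit must be FC / Q = £3,386,100 / 27,617 = £122.6093.
Variable cost per unit = £248.17 − £122.6093 = £125.56.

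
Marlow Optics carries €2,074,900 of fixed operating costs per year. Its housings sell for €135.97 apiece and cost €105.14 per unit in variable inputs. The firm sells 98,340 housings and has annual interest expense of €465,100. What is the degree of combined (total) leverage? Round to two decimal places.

At 98,340 units, contribution = 98,340 × €30.83 = €3,031,822.20.
Subtracting fixed costs: EBIT = €3,031,822.20 − €2,074,900 = €956,922.20. Interest = €465,100.00, so EBIT − I = €491,822.20.
DCL = contribution ÷ (EBIT − I) = €3,031,822.20 ÷ €491,822.20 = 6.1645.

6.16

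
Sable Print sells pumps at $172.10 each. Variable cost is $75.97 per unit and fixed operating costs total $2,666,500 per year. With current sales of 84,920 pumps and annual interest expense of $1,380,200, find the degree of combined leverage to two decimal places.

1.98

At 84,920 units, contribution = 84,920 × $96.13 = $8,163,359.60.
EBIT = $8,163,359.60 − $2,666,500 = $5,496,859.60. Interest = $1,380,200.00, so EBIT − I = $4,116,659.60.
Degree of total leverage = total CM / (EBIT − interest) = $8,163,359.60 / $4,116,659.60 = 1.9830.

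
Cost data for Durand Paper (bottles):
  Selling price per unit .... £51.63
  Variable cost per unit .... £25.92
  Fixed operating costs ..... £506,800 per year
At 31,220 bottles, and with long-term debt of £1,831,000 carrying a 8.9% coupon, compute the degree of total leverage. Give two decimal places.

6.04

Contribution at this volume is 31,220 × £25.71 = £802,666.20.
Subtracting fixed costs: EBIT = £802,666.20 − £506,800 = £295,866.20. Interest = £162,959.00, so EBIT − I = £132,907.20.
DCL = contribution ÷ (EBIT − I) = £802,666.20 ÷ £132,907.20 = 6.0393.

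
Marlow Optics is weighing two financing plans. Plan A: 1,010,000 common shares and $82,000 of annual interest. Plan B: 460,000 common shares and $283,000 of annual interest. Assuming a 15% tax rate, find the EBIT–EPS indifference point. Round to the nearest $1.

At indifference, (EBIT − 82,000)(1 − t)/1,010,000 = (EBIT − 283,000)(1 − t)/460,000.
Cancelling (1 − t) and cross-multiplying: 460,000·(EBIT − 82,000) = 1,010,000·(EBIT − 283,000).
Solving, EBIT = (283,000·1,010,000 − 82,000·460,000) / (1,010,000 − 460,000) = 248,110,000,000 / 550,000 = 451,109.09.

$451,109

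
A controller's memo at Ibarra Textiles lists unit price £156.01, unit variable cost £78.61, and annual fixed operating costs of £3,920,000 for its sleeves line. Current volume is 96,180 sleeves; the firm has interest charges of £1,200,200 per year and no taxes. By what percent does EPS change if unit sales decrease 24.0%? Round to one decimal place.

Total contribution margin = 96,180 × £77.40 = £7,444,332.00.
Subtracting fixed costs: EBIT = £7,444,332.00 − £3,920,000 = £3,524,332.00.
Interest = £1,200,200.00, so EBIT − I = £2,324,132.00.
Degree of combined leverage = contribution ÷ (EBIT − I) = £7,444,332.00 ÷ £2,324,132.00 = 3.2031.
EPS therefore changes by 3.2031 × (-24.0%) = -76.9%.

-76.9%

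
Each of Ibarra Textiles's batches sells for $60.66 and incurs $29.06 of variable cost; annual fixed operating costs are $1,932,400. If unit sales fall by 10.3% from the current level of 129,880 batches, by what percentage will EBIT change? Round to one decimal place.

Total contribution margin = 129,880 × $31.60 = $4,104,208.00.
EBIT = $4,104,208.00 − $1,932,400 = $2,171,808.00.
Degree of operating leverage = $4,104,208.00 / $2,171,808.00 = 1.8898.
Operating income changes by 1.8898 × -10.3% = -19.5%.

-19.5%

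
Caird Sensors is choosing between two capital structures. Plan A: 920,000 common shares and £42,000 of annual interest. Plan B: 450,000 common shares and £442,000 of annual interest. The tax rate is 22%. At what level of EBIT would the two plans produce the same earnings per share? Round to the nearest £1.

At indifference, (EBIT − 42,000)(1 − t)/920,000 = (EBIT − 442,000)(1 − t)/450,000.
The (1 − t) factor cancels: (EBIT − 42,000) × 450,000 = (EBIT − 442,000) × 920,000.
EBIT × (920,000 − 450,000) = 442,000 × 920,000 − 42,000 × 450,000 = 387,740,000,000, so EBIT = 387,740,000,000 ÷ 470,000 = 824,978.72.

£824,979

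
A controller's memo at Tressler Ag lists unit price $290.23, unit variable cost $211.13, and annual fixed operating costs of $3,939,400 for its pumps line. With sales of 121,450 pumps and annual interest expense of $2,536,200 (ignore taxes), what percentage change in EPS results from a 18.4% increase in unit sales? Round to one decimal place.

+56.5%

Contribution at this volume is 121,450 × $79.10 = $9,606,695.00.
EBIT = $9,606,695.00 − $3,939,400 = $5,667,295.00.
Interest = $2,536,200.00, so EBIT − I = $3,131,095.00.
Degree of combined leverage = contribution ÷ (EBIT − I) = $9,606,695.00 ÷ $3,131,095.00 = 3.0682.
EPS therefore changes by 3.0682 × (+18.4%) = +56.5%.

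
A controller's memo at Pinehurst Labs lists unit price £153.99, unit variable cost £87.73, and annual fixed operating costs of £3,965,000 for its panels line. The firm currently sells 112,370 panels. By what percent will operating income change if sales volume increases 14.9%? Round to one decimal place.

+31.9%

Total contribution margin = 112,370 × £66.26 = £7,445,636.20.
EBIT = £7,445,636.20 − £3,965,000 = £3,480,636.20.
DOL = contribution ÷ EBIT = £7,445,636.20 ÷ £3,480,636.20 = 2.1392.
Operating income changes by 2.1392 × +14.9% = +31.9%.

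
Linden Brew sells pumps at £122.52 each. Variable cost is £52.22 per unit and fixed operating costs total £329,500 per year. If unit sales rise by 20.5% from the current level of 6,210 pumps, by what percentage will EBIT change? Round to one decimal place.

At 6,210 units, contribution = 6,210 × £70.30 = £436,563.00.
Operating income = contribution − fixed costs = £436,563.00 − £329,500 = £107,063.00.
So DOL = total CM / EBIT = £436,563.00 / £107,063.00 = 4.0776.
Operating income changes by 4.0776 × +20.5% = +83.6%.

+83.6%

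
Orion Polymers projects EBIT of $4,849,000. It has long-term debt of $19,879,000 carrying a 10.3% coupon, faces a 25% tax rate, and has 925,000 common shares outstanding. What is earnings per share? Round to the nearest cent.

Pre-tax income = $4,849,000 − $2,047,537.00 = $2,801,463.00.
After tax at 25%: net income = $2,801,463.00 × 0.75 = $2,101,097.25.
Per share: $2,101,097.25 / 925,000 shares = $2.27.

$2.27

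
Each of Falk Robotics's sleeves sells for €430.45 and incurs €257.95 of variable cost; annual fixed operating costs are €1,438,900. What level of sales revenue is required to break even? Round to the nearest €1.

CM per unit = €430.45 − €257.95 = €172.50; CM ratio = €172.50 / €430.45 = 0.4007.
Break-even revenue = fixed costs × price ÷ CM = €1,438,900 × €430.45 ÷ €172.50 = €3,590,577.

€3,590,577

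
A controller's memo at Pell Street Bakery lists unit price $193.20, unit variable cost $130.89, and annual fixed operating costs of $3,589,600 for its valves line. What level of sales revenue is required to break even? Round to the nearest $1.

CM per unit = $193.20 − $130.89 = $62.31; CM ratio = $62.31 / $193.20 = 0.3225.
Break-even revenue = fixed costs × price ÷ CM = $3,589,600 × $193.20 ÷ $62.31 = $11,130,007.

$11,130,007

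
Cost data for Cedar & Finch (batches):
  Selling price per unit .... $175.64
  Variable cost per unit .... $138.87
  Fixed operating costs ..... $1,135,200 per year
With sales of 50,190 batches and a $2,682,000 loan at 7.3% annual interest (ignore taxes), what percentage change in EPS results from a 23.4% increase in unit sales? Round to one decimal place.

At 50,190 units, contribution = 50,190 × $36.77 = $1,845,486.30.
Operating income = contribution − fixed costs = $1,845,486.30 − $1,135,200 = $710,286.30.
After interest of $195,786.00, pre-tax earnings = $514,500.30.
DCL = total CM / (EBIT − I) = $1,845,486.30 / $514,500.30 = 3.5869.
%ΔEPS = DCL × %ΔSales = 3.5869 × +23.4% = +83.9%.

+83.9%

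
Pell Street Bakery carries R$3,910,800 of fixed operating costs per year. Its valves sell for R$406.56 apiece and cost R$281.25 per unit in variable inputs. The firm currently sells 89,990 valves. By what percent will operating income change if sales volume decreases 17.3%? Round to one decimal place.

Contribution at this volume is 89,990 × R$125.31 = R$11,276,646.90.
Operating income = contribution − fixed costs = R$11,276,646.90 − R$3,910,800 = R$7,365,846.90.
DOL = contribution ÷ EBIT = R$11,276,646.90 ÷ R$7,365,846.90 = 1.5309.
%ΔEBIT = DOL × %ΔSales = 1.5309 × -17.3% = -26.5%.

-26.5%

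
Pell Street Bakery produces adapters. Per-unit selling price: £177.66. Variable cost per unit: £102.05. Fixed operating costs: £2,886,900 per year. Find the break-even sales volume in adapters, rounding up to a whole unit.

Each unit contributes £177.66 − £102.05 = £75.61.
Units to break even: £2,886,900 ÷ £75.61 = 38,181.46, rounded up to 38,182.

38,182 adapters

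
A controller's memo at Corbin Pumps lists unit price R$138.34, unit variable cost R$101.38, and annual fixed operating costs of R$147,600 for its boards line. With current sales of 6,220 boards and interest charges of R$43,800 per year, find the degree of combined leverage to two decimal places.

Contribution at this volume is 6,220 × R$36.96 = R$229,891.20.
Operating income = contribution − fixed costs = R$229,891.20 − R$147,600 = R$82,291.20. Interest = R$43,800.00, so EBIT − I = R$38,491.20.
DCL = contribution ÷ (EBIT − I) = R$229,891.20 ÷ R$38,491.20 = 5.9726.

5.97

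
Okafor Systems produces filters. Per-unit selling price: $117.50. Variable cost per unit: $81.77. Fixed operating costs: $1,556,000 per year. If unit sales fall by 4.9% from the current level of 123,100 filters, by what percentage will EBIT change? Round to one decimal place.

Total contribution margin = 123,100 × $35.73 = $4,398,363.00.
Operating income = contribution − fixed costs = $4,398,363.00 − $1,556,000 = $2,842,363.00.
DOL = contribution ÷ EBIT = $4,398,363.00 ÷ $2,842,363.00 = 1.5474.
So EBIT moves 1.5474 × (-4.9%) = -7.6%.

-7.6%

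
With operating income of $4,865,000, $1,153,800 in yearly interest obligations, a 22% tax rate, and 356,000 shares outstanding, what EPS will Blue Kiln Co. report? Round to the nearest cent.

$8.13

Interest = $1,153,800.00, so EBT = $4,865,000 − $1,153,800.00 = $3,711,200.00.
After tax at 22%: net income = $3,711,200.00 × 0.78 = $2,894,736.00.
EPS = $2,894,736.00 ÷ 356,000 = $8.13.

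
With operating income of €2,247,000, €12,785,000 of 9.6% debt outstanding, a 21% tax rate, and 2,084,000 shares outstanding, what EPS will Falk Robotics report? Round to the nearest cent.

€0.39

Interest = €1,227,360.00, so EBT = €2,247,000 − €1,227,360.00 = €1,019,640.00.
After tax at 21%: net income = €1,019,640.00 × 0.79 = €805,515.60.
Per share: €805,515.60 / 2,084,000 shares = €0.39.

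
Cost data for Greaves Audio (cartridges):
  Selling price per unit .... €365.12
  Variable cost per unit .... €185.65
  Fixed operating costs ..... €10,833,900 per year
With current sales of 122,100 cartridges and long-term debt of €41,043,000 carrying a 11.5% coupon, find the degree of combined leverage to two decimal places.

3.45

Contribution at this volume is 122,100 × €179.47 = €21,913,287.00.
Subtracting fixed costs: EBIT = €21,913,287.00 − €10,833,900 = €11,079,387.00. Interest = €4,719,945.00.
DOL = €21,913,287.00 ÷ €11,079,387.00 = 1.9778; DFL = €11,079,387.00 ÷ €6,359,442.00 = 1.7422.
Combined leverage = 1.9778 × 1.7422 = 3.4457.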